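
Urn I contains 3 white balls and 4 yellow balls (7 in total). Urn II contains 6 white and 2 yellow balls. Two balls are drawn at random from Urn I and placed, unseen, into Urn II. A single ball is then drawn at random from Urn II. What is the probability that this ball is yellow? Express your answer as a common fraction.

11/35

Condition on how many of the transferred balls are yellow (from Urn I: 4 yellow of 7; then Urn II has 10 total).
  0 yellow: C(4,0)C(3,2)/C(7,2) = 1/7; then P = 2/10
  1 yellow: C(4,1)C(3,1)/C(7,2) = 4/7; then P = 3/10
  2 yellow: C(4,2)C(3,0)/C(7,2) = 2/7; then P = 4/10
P(yellow from Urn II) = 11/35 ≈ 0.3143.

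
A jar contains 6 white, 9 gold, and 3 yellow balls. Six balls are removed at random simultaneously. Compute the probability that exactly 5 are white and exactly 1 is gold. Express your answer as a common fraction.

9/3094

Unordered draws without replacement: count favorable combinations over C(18,6).
Favorable = C(6,5) · C(9,1) · C(3,0) = 54; total = C(18,6) = 18564.
P = 54/18564 = 9/3094 ≈ 0.0029.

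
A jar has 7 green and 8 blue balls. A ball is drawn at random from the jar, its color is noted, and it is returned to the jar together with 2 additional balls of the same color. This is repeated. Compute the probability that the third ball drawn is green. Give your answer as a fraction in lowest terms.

Sum over the four possibilities for the first two draws (green/not-green each), tracking how the green count and total change by +2 per draw.
P(third is green) = 7/15 ≈ 0.4667. (In a Pólya urn every draw has the same marginal probability 7/15.)

7/15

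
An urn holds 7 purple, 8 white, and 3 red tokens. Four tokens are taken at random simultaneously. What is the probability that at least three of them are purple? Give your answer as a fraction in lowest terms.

Sum the hypergeometric tail for j = 3,…,4 purple tokens.
Favorable = C(7,3)·C(11,1) + C(7,4)·C(11,0) = 420; total = C(18,4) = 3060.
P = 420/3060 = 7/51 ≈ 0.1373.

7/51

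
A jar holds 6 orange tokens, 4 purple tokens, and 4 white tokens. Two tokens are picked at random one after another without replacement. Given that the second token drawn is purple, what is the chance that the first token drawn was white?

P(first=white and the second token drawn is purple) = (4/14)·(4/13) = 8/91.
P(the second token drawn is purple) = Σ over first color = 12/91 + 6/91 + 8/91 = 2/7.
By Bayes, P(first=white | the second token drawn is purple) = 8/91 / 2/7 = 4/13 ≈ 0.3077.

4/13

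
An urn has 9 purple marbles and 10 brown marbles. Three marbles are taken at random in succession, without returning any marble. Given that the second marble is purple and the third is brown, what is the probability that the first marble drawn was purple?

8/17

P(first=purple and the second marble is purple and the third is brown) = (9/19)·(8/18)·(10/17) = 40/323.
P(E) = Σ over first color = 40/323 + 45/323 = 5/19.
By Bayes, P(first=purple | E) = 40/323 / 5/19 = 8/17 ≈ 0.4706.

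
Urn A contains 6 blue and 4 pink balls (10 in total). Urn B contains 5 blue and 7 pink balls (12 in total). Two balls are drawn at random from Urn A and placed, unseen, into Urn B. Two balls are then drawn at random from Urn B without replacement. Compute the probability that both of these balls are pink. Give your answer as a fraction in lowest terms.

Condition on how many of the transferred balls are pink (from Urn A: 4 pink of 10; then Urn B has 14 total).
  0 pink: C(4,0)C(6,2)/C(10,2) = 1/3; then P = C(7,2)/C(14,2) = 3/13
  1 pink: C(4,1)C(6,1)/C(10,2) = 8/15; then P = C(8,2)/C(14,2) = 4/13
  2 pink: C(4,2)C(6,0)/C(10,2) = 2/15; then P = C(9,2)/C(14,2) = 36/91
P(both pink) = 401/1365 ≈ 0.2938.

401/1365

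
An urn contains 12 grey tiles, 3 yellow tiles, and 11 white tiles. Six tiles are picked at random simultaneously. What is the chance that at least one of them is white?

Use the complement: P(at least one white) = 1 − P(no white).
P(none) = C(15,6)/C(26,6) = 5005/230230.
So P = 1 − 5005/230230 = 45/46 ≈ 0.9783.

45/46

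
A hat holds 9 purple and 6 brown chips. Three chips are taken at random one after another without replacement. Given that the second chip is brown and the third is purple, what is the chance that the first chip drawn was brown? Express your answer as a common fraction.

P(first=brown and the second chip is brown and the third is purple) = (6/15)·(5/14)·(9/13) = 9/91.
P(E) = Σ over first color = 72/455 + 9/91 = 9/35.
By Bayes, P(first=brown | E) = 9/91 / 9/35 = 5/13 ≈ 0.3846.

5/13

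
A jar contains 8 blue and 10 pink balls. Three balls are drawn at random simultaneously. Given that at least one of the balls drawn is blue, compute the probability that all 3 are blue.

7/87

P(all 3 blue) = C(8,3)/C(18,3) = 7/102; P(at least one blue) = 1 − C(10,3)/C(18,3) = 29/34.
Since 'all 3 blue' ⊆ 'at least one blue', P(all 3 | at least one) = 7/102 / 29/34 = 7/87 ≈ 0.0805.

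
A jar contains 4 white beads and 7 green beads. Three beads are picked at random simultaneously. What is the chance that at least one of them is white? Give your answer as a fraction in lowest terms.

26/33

Use the complement: P(at least one white) = 1 − P(no white).
P(none) = C(7,3)/C(11,3) = 35/165.
So P = 1 − 35/165 = 26/33 ≈ 0.7879.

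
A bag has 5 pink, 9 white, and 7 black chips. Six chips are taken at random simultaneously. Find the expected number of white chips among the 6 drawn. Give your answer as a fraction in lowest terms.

18/7

By linearity of expectation, E[X] = Σ P(draw i is white); by symmetry each draw (even without replacement) has P(white) = 9/21.
E[X] = 6 · 9/21 = 18/7 ≈ 2.5714.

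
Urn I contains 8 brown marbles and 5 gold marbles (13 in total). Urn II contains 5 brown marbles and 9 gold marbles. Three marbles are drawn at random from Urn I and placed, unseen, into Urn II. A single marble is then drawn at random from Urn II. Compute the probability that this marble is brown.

Condition on how many of the transferred marbles are brown (from Urn I: 8 brown of 13; then Urn II has 17 total).
  0 brown: C(8,0)C(5,3)/C(13,3) = 5/143; then P = 5/17
  1 brown: C(8,1)C(5,2)/C(13,3) = 40/143; then P = 6/17
  2 brown: C(8,2)C(5,1)/C(13,3) = 70/143; then P = 7/17
  3 brown: C(8,3)C(5,0)/C(13,3) = 28/143; then P = 8/17
P(brown from Urn II) = 89/221 ≈ 0.4027.

89/221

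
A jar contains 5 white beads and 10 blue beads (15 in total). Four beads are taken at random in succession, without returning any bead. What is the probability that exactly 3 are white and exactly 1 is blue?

20/273

Unordered draws without replacement: count favorable combinations over C(15,4).
Favorable = C(5,3) · C(10,1) = 100; total = C(15,4) = 1365.
P = 100/1365 = 20/273 ≈ 0.0733.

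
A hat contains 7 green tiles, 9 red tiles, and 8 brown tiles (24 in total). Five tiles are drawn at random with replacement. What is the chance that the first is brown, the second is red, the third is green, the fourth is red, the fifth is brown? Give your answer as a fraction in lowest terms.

7/1536

Multiply the conditional probability of each draw in order, with replacement (the composition resets each draw).
P = (8/24) · (9/24) · (7/24) · (9/24) · (8/24) = 7/1536 ≈ 0.0046.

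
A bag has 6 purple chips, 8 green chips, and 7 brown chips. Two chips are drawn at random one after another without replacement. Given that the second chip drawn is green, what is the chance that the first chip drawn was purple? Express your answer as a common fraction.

3/10

P(first=purple and the second chip drawn is green) = (6/21)·(8/20) = 4/35.
P(the second chip drawn is green) = Σ over first color = 4/35 + 2/15 + 2/15 = 8/21.
By Bayes, P(first=purple | the second chip drawn is green) = 4/35 / 8/21 = 3/10 ≈ 0.3000.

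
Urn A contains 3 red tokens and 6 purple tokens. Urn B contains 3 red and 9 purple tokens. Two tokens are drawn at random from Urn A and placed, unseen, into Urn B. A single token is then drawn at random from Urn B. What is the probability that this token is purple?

Condition on how many of the transferred tokens are purple (from Urn A: 6 purple of 9; then Urn B has 14 total).
  0 purple: C(6,0)C(3,2)/C(9,2) = 1/12; then P = 9/14
  1 purple: C(6,1)C(3,1)/C(9,2) = 1/2; then P = 10/14
  2 purple: C(6,2)C(3,0)/C(9,2) = 5/12; then P = 11/14
P(purple from Urn B) = 31/42 ≈ 0.7381.

31/42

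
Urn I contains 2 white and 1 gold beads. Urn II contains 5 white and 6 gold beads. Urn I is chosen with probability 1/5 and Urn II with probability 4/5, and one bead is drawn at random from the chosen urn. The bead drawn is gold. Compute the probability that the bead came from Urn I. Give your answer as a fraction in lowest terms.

P(gold | Urn I) = 1/3; P(gold | Urn II) = 6/11.
P(gold) = 1/5·1/3 + 4/5·6/11 = 83/165.
By Bayes' rule, P(Urn I | gold) = 1/15 / 83/165 = 11/83 ≈ 0.1325.

11/83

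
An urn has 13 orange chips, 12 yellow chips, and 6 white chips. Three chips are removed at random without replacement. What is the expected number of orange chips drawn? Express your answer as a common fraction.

By linearity of expectation, E[X] = Σ P(draw i is orange); by symmetry each draw (even without replacement) has P(orange) = 13/31.
E[X] = 3 · 13/31 = 39/31 ≈ 1.2581.

39/31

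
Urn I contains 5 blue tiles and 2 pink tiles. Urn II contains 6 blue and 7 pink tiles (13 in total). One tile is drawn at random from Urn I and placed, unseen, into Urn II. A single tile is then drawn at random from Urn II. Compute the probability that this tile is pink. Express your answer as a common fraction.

51/98

Condition on how many of the transferred tiles are pink (from Urn I: 2 pink of 7; then Urn II has 14 total).
  0 pink: C(2,0)C(5,1)/C(7,1) = 5/7; then P = 7/14
  1 pink: C(2,1)C(5,0)/C(7,1) = 2/7; then P = 8/14
P(pink from Urn II) = 51/98 ≈ 0.5204.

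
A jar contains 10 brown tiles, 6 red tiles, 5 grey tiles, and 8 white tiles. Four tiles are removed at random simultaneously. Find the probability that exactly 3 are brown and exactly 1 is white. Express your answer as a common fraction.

320/7917

Unordered draws without replacement: count favorable combinations over C(29,4).
Favorable = C(10,3) · C(6,0) · C(5,0) · C(8,1) = 960; total = C(29,4) = 23751.
P = 960/23751 = 320/7917 ≈ 0.0404.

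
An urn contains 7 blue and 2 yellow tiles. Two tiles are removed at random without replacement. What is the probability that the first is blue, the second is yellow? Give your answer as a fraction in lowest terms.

7/36

Multiply the conditional probability of each draw in order, without replacement, so each draw removes one from its color and from the total.
P = (7/9) · (2/8) = 7/36 ≈ 0.1944.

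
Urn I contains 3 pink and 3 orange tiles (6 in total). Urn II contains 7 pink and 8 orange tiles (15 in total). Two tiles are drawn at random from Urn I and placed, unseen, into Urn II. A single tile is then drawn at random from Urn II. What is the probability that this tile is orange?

Condition on how many of the transferred tiles are orange (from Urn I: 3 orange of 6; then Urn II has 17 total).
  0 orange: C(3,0)C(3,2)/C(6,2) = 1/5; then P = 8/17
  1 orange: C(3,1)C(3,1)/C(6,2) = 3/5; then P = 9/17
  2 orange: C(3,2)C(3,0)/C(6,2) = 1/5; then P = 10/17
P(orange from Urn II) = 9/17 ≈ 0.5294.

9/17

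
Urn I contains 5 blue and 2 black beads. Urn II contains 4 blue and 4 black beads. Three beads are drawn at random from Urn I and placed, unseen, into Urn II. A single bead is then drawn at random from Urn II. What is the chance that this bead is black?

Condition on how many of the transferred beads are black (from Urn I: 2 black of 7; then Urn II has 11 total).
  0 black: C(2,0)C(5,3)/C(7,3) = 2/7; then P = 4/11
  1 black: C(2,1)C(5,2)/C(7,3) = 4/7; then P = 5/11
  2 black: C(2,2)C(5,1)/C(7,3) = 1/7; then P = 6/11
P(black from Urn II) = 34/77 ≈ 0.4416.

34/77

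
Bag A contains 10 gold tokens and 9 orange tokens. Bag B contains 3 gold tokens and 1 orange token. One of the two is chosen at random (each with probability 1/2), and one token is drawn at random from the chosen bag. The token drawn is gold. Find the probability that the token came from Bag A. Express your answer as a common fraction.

P(gold | Bag A) = 10/19; P(gold | Bag B) = 3/4.
P(gold) = 1/2·10/19 + 1/2·3/4 = 97/152.
By Bayes' rule, P(Bag A | gold) = 5/19 / 97/152 = 40/97 ≈ 0.4124.

40/97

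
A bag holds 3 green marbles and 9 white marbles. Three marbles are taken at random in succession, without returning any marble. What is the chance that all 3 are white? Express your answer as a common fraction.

21/55

Unordered draws without replacement: count favorable combinations over C(12,3).
Favorable = C(3,0) · C(9,3) = 84; total = C(12,3) = 220.
P = 84/220 = 21/55 ≈ 0.3818.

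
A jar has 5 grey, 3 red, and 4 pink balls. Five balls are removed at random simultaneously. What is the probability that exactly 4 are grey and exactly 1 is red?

Unordered draws without replacement: count favorable combinations over C(12,5).
Favorable = C(5,4) · C(3,1) · C(4,0) = 15; total = C(12,5) = 792.
P = 15/792 = 5/264 ≈ 0.0189.

5/264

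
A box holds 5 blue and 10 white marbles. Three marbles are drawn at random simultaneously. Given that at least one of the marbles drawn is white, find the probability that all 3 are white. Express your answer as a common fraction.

24/89

P(all 3 white) = C(10,3)/C(15,3) = 24/91; P(at least one white) = 1 − C(5,3)/C(15,3) = 89/91.
Since 'all 3 white' ⊆ 'at least one white', P(all 3 | at least one) = 24/91 / 89/91 = 24/89 ≈ 0.2697.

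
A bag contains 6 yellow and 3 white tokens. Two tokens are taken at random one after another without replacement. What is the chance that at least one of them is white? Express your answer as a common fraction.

7/12

Use the complement: P(at least one white) = 1 − P(no white).
P(none) = C(6,2)/C(9,2) = 15/36.
So P = 1 − 15/36 = 7/12 ≈ 0.5833.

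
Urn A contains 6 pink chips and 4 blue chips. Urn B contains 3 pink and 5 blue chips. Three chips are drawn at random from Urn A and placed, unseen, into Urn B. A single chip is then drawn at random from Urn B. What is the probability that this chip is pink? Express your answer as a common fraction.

24/55

Condition on how many of the transferred chips are pink (from Urn A: 6 pink of 10; then Urn B has 11 total).
  0 pink: C(6,0)C(4,3)/C(10,3) = 1/30; then P = 3/11
  1 pink: C(6,1)C(4,2)/C(10,3) = 3/10; then P = 4/11
  2 pink: C(6,2)C(4,1)/C(10,3) = 1/2; then P = 5/11
  3 pink: C(6,3)C(4,0)/C(10,3) = 1/6; then P = 6/11
P(pink from Urn B) = 24/55 ≈ 0.4364.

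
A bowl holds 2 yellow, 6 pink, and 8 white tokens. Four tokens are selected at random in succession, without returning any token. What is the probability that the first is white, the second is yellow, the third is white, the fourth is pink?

1/65

Multiply the conditional probability of each draw in order, without replacement, so each draw removes one from its color and from the total.
P = (8/16) · (2/15) · (7/14) · (6/13) = 1/65 ≈ 0.0154.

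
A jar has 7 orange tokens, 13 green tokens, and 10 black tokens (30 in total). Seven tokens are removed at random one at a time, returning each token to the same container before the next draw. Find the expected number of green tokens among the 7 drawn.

By linearity of expectation, E[X] = Σ P(draw i is green); each independent draw has P(green) = 13/30.
E[X] = 7 · 13/30 = 91/30 ≈ 3.0333.

91/30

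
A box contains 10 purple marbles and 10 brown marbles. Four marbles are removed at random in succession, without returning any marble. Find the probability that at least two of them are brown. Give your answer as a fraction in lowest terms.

Sum the hypergeometric tail for j = 2,…,4 brown marbles.
Favorable = C(10,2)·C(10,2) + C(10,3)·C(10,1) + C(10,4)·C(10,0) = 3435; total = C(20,4) = 4845.
P = 3435/4845 = 229/323 ≈ 0.7090.

229/323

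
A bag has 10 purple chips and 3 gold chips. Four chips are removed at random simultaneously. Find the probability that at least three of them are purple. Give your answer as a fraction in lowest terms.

114/143

Sum the hypergeometric tail for j = 3,…,4 purple chips.
Favorable = C(10,3)·C(3,1) + C(10,4)·C(3,0) = 570; total = C(13,4) = 715.
P = 570/715 = 114/143 ≈ 0.7972.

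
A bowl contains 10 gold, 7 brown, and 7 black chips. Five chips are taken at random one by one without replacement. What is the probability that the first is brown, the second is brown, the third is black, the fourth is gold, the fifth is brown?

Multiply the conditional probability of each draw in order, without replacement, so each draw removes one from its color and from the total.
P = (7/24) · (6/23) · (7/22) · (10/21) · (5/20) = 35/12144 ≈ 0.0029.

35/12144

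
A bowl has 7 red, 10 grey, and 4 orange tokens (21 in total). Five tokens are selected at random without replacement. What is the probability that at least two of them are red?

180/323

Sum the hypergeometric tail for j = 2,…,5 red tokens.
Favorable = C(7,2)·C(14,3) + C(7,3)·C(14,2) + C(7,4)·C(14,1) + C(7,5)·C(14,0) = 11340; total = C(21,5) = 20349.
P = 11340/20349 = 180/323 ≈ 0.5573.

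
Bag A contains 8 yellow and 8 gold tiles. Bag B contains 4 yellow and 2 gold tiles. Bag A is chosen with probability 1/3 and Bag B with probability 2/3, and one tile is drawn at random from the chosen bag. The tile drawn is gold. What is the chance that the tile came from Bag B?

P(gold | Bag A) = 1/2; P(gold | Bag B) = 1/3.
P(gold) = 1/3·1/2 + 2/3·1/3 = 7/18.
By Bayes' rule, P(Bag B | gold) = 2/9 / 7/18 = 4/7 ≈ 0.5714.

4/7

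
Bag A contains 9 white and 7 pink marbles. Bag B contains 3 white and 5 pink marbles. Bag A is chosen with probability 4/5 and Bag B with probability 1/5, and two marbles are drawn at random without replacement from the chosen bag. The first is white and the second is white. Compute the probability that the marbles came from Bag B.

P(E | Bag A) = 3/10; P(E | Bag B) = 3/28.
P(E) = 4/5·3/10 + 1/5·3/28 = 183/700.
By Bayes' rule, P(Bag B | E) = 3/140 / 183/700 = 5/61 ≈ 0.0820.

5/61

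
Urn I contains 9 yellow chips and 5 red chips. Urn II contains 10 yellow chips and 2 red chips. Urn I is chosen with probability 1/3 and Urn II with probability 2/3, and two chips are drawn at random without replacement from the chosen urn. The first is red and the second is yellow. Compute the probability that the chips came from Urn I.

297/661

P(E | Urn I) = 45/182; P(E | Urn II) = 5/33.
P(E) = 1/3·45/182 + 2/3·5/33 = 3305/18018.
By Bayes' rule, P(Urn I | E) = 15/182 / 3305/18018 = 297/661 ≈ 0.4493.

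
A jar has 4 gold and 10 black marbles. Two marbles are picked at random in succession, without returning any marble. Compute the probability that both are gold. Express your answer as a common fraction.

6/91

Multiply the conditional probability of each draw in order, without replacement, so each draw removes one from its color and from the total.
P = (4/14) · (3/13) = 6/91 ≈ 0.0659.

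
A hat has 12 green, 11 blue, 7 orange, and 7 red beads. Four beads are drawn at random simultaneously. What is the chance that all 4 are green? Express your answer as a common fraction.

Unordered draws without replacement: count favorable combinations over C(37,4).
Favorable = C(12,4) · C(11,0) · C(7,0) · C(7,0) = 495; total = C(37,4) = 66045.
P = 495/66045 = 33/4403 ≈ 0.0075.

33/4403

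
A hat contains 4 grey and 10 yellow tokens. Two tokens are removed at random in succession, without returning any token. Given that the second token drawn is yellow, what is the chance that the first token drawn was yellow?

P(first=yellow and the second token drawn is yellow) = (10/14)·(9/13) = 45/91.
P(the second token drawn is yellow) = Σ over first color = 20/91 + 45/91 = 5/7.
By Bayes, P(first=yellow | the second token drawn is yellow) = 45/91 / 5/7 = 9/13 ≈ 0.6923.

9/13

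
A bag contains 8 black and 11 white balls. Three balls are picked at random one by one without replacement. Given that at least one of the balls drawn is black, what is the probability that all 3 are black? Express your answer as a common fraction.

P(all 3 black) = C(8,3)/C(19,3) = 56/969; P(at least one black) = 1 − C(11,3)/C(19,3) = 268/323.
Since 'all 3 black' ⊆ 'at least one black', P(all 3 | at least one) = 56/969 / 268/323 = 14/201 ≈ 0.0697.

14/201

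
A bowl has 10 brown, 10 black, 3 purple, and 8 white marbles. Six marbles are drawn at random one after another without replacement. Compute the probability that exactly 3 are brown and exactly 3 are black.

1600/81809

Unordered draws without replacement: count favorable combinations over C(31,6).
Favorable = C(10,3) · C(10,3) · C(3,0) · C(8,0) = 14400; total = C(31,6) = 736281.
P = 14400/736281 = 1600/81809 ≈ 0.0196.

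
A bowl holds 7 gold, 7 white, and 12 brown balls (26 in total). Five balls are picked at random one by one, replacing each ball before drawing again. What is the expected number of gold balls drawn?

35/26

By linearity of expectation, E[X] = Σ P(draw i is gold); each independent draw has P(gold) = 7/26.
E[X] = 5 · 7/26 = 35/26 ≈ 1.3462.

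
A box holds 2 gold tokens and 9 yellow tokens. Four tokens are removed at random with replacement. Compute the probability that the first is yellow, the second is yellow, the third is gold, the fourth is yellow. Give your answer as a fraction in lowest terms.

Multiply the conditional probability of each draw in order, with replacement (the composition resets each draw).
P = (9/11) · (9/11) · (2/11) · (9/11) = 1458/14641 ≈ 0.0996.

1458/14641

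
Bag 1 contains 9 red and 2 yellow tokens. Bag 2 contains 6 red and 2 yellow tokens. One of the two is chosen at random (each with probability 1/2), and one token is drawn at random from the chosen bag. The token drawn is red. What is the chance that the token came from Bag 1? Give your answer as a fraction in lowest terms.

12/23

P(red | Bag 1) = 9/11; P(red | Bag 2) = 3/4.
P(red) = 1/2·9/11 + 1/2·3/4 = 69/88.
By Bayes' rule, P(Bag 1 | red) = 9/22 / 69/88 = 12/23 ≈ 0.5217.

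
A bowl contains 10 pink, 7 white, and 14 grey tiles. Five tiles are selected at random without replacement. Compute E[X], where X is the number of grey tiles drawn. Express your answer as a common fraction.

70/31

By linearity of expectation, E[X] = Σ P(draw i is grey); by symmetry each draw (even without replacement) has P(grey) = 14/31.
E[X] = 5 · 14/31 = 70/31 ≈ 2.2581.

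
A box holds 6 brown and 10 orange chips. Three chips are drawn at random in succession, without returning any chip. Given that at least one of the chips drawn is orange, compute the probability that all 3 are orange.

P(all 3 orange) = C(10,3)/C(16,3) = 3/14; P(at least one orange) = 1 − C(6,3)/C(16,3) = 27/28.
Since 'all 3 orange' ⊆ 'at least one orange', P(all 3 | at least one) = 3/14 / 27/28 = 2/9 ≈ 0.2222.

2/9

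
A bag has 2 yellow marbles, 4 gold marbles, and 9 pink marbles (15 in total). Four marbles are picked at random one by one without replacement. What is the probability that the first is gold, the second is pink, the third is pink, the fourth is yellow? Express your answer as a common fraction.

8/455

Multiply the conditional probability of each draw in order, without replacement, so each draw removes one from its color and from the total.
P = (4/15) · (9/14) · (8/13) · (2/12) = 8/455 ≈ 0.0176.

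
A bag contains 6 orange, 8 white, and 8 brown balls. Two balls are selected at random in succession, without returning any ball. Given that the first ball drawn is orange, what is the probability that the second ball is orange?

5/21

After removing 1 orange, the bag has 5 orange out of 21 remaining.
P(second is orange | given) = 5/21 ≈ 0.2381.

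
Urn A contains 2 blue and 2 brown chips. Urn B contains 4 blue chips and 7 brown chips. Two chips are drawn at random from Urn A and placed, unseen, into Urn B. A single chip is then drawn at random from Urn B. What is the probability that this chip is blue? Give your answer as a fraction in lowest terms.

Condition on how many of the transferred chips are blue (from Urn A: 2 blue of 4; then Urn B has 13 total).
  0 blue: C(2,0)C(2,2)/C(4,2) = 1/6; then P = 4/13
  1 blue: C(2,1)C(2,1)/C(4,2) = 2/3; then P = 5/13
  2 blue: C(2,2)C(2,0)/C(4,2) = 1/6; then P = 6/13
P(blue from Urn B) = 5/13 ≈ 0.3846.

5/13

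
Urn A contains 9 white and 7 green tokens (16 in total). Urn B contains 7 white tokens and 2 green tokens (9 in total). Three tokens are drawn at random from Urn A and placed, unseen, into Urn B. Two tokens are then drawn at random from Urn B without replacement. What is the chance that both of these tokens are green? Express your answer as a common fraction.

83/1320

Condition on how many of the transferred tokens are green (from Urn A: 7 green of 16; then Urn B has 12 total).
  0 green: C(7,0)C(9,3)/C(16,3) = 3/20; then P = C(2,2)/C(12,2) = 1/66
  1 green: C(7,1)C(9,2)/C(16,3) = 9/20; then P = C(3,2)/C(12,2) = 1/22
  2 green: C(7,2)C(9,1)/C(16,3) = 27/80; then P = C(4,2)/C(12,2) = 1/11
  3 green: C(7,3)C(9,0)/C(16,3) = 1/16; then P = C(5,2)/C(12,2) = 5/33
P(both green) = 83/1320 ≈ 0.0629.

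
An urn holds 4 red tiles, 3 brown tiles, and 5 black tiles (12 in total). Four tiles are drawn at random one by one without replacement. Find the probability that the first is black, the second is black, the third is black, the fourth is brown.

Multiply the conditional probability of each draw in order, without replacement, so each draw removes one from its color and from the total.
P = (5/12) · (4/11) · (3/10) · (3/9) = 1/66 ≈ 0.0152.

1/66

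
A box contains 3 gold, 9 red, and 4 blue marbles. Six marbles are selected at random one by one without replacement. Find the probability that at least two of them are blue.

Sum the hypergeometric tail for j = 2,…,4 blue marbles.
Favorable = C(4,2)·C(12,4) + C(4,3)·C(12,3) + C(4,4)·C(12,2) = 3916; total = C(16,6) = 8008.
P = 3916/8008 = 89/182 ≈ 0.4890.

89/182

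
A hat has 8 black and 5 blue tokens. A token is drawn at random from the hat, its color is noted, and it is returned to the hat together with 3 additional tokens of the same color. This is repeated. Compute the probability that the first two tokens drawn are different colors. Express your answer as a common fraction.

5/13

Either black then blue, or blue then black; after the first draw the total is 16.
P = (8/13)·(5/16) + (5/13)·(8/16) = 5/13 ≈ 0.3846.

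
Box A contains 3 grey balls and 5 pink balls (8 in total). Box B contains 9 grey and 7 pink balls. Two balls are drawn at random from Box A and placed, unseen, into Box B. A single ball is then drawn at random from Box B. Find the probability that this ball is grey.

Condition on how many of the transferred balls are grey (from Box A: 3 grey of 8; then Box B has 18 total).
  0 grey: C(3,0)C(5,2)/C(8,2) = 5/14; then P = 9/18
  1 grey: C(3,1)C(5,1)/C(8,2) = 15/28; then P = 10/18
  2 grey: C(3,2)C(5,0)/C(8,2) = 3/28; then P = 11/18
P(grey from Box B) = 13/24 ≈ 0.5417.

13/24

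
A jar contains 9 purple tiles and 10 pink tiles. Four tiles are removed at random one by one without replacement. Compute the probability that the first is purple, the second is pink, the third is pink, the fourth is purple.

Multiply the conditional probability of each draw in order, without replacement, so each draw removes one from its color and from the total.
P = (9/19) · (10/18) · (9/17) · (8/16) = 45/646 ≈ 0.0697.

45/646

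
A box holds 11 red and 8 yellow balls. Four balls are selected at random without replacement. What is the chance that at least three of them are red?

275/646

Sum the hypergeometric tail for j = 3,…,4 red balls.
Favorable = C(11,3)·C(8,1) + C(11,4)·C(8,0) = 1650; total = C(19,4) = 3876.
P = 1650/3876 = 275/646 ≈ 0.4257.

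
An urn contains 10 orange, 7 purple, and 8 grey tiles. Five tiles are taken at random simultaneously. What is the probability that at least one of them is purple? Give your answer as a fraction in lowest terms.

Use the complement: P(at least one purple) = 1 − P(no purple).
P(none) = C(18,5)/C(25,5) = 8568/53130.
So P = 1 − 8568/53130 = 1061/1265 ≈ 0.8387.

1061/1265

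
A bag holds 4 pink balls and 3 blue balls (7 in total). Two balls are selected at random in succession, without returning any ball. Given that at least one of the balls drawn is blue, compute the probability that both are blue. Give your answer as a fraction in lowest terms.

P(both blue) = C(3,2)/C(7,2) = 1/7; P(at least one blue) = 1 − C(4,2)/C(7,2) = 5/7.
Since 'both blue' ⊆ 'at least one blue', P(both | at least one) = 1/7 / 5/7 = 1/5 ≈ 0.2000.

1/5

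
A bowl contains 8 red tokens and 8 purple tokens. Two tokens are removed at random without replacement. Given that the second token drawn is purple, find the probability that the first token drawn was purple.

P(first=purple and the second token drawn is purple) = (8/16)·(7/15) = 7/30.
P(the second token drawn is purple) = Σ over first color = 4/15 + 7/30 = 1/2.
By Bayes, P(first=purple | the second token drawn is purple) = 7/30 / 1/2 = 7/15 ≈ 0.4667.

7/15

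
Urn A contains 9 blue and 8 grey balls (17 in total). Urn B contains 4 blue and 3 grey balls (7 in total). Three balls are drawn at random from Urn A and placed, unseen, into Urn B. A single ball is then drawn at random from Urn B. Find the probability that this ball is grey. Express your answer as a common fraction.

15/34

Condition on how many of the transferred balls are grey (from Urn A: 8 grey of 17; then Urn B has 10 total).
  0 grey: C(8,0)C(9,3)/C(17,3) = 21/170; then P = 3/10
  1 grey: C(8,1)C(9,2)/C(17,3) = 36/85; then P = 4/10
  2 grey: C(8,2)C(9,1)/C(17,3) = 63/170; then P = 5/10
  3 grey: C(8,3)C(9,0)/C(17,3) = 7/85; then P = 6/10
P(grey from Urn B) = 15/34 ≈ 0.4412.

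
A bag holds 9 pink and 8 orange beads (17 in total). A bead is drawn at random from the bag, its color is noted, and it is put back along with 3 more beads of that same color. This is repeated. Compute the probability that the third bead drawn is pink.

Sum over the four possibilities for the first two draws (pink/not-pink each), tracking how the pink count and total change by +3 per draw.
P(third is pink) = 9/17 ≈ 0.5294. (In a Pólya urn every draw has the same marginal probability 9/17.)

9/17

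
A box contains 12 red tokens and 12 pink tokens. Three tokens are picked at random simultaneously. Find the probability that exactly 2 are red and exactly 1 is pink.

9/23

Unordered draws without replacement: count favorable combinations over C(24,3).
Favorable = C(12,2) · C(12,1) = 792; total = C(24,3) = 2024.
P = 792/2024 = 9/23 ≈ 0.3913.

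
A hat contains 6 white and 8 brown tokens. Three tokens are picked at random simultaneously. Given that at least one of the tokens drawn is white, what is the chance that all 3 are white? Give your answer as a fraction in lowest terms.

5/77

P(all 3 white) = C(6,3)/C(14,3) = 5/91; P(at least one white) = 1 − C(8,3)/C(14,3) = 11/13.
Since 'all 3 white' ⊆ 'at least one white', P(all 3 | at least one) = 5/91 / 11/13 = 5/77 ≈ 0.0649.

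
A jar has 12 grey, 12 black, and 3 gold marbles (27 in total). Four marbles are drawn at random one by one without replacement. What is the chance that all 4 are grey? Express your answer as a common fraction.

Unordered draws without replacement: count favorable combinations over C(27,4).
Favorable = C(12,4) · C(12,0) · C(3,0) = 495; total = C(27,4) = 17550.
P = 495/17550 = 11/390 ≈ 0.0282.

11/390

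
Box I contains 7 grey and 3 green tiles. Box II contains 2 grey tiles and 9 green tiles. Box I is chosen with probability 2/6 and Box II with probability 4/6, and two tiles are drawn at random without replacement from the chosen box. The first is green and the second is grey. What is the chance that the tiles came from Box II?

108/185

P(E | Box I) = 7/30; P(E | Box II) = 9/55.
P(E) = 1/3·7/30 + 2/3·9/55 = 37/198.
By Bayes' rule, P(Box II | E) = 6/55 / 37/198 = 108/185 ≈ 0.5838.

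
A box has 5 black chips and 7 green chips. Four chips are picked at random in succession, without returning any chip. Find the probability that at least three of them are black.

Sum the hypergeometric tail for j = 3,…,4 black chips.
Favorable = C(5,3)·C(7,1) + C(5,4)·C(7,0) = 75; total = C(12,4) = 495.
P = 75/495 = 5/33 ≈ 0.1515.

5/33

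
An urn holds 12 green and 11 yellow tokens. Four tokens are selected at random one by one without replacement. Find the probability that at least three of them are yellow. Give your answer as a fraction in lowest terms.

6/23

Sum the hypergeometric tail for j = 3,…,4 yellow tokens.
Favorable = C(11,3)·C(12,1) + C(11,4)·C(12,0) = 2310; total = C(23,4) = 8855.
P = 2310/8855 = 6/23 ≈ 0.2609.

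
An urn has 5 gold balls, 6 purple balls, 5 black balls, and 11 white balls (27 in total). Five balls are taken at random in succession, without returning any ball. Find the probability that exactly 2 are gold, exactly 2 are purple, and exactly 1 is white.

Unordered draws without replacement: count favorable combinations over C(27,5).
Favorable = C(5,2) · C(6,2) · C(5,0) · C(11,1) = 1650; total = C(27,5) = 80730.
P = 1650/80730 = 55/2691 ≈ 0.0204.

55/2691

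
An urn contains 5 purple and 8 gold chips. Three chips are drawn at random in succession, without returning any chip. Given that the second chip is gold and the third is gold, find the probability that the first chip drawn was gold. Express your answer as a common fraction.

6/11

P(first=gold and the second chip is gold and the third is gold) = (8/13)·(7/12)·(6/11) = 28/143.
P(E) = Σ over first color = 70/429 + 28/143 = 14/39.
By Bayes, P(first=gold | E) = 28/143 / 14/39 = 6/11 ≈ 0.5455.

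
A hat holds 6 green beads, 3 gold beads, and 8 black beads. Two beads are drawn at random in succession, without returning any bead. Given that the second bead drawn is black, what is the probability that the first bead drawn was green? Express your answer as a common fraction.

P(first=green and the second bead drawn is black) = (6/17)·(8/16) = 3/17.
P(the second bead drawn is black) = Σ over first color = 3/17 + 3/34 + 7/34 = 8/17.
By Bayes, P(first=green | the second bead drawn is black) = 3/17 / 8/17 = 3/8 ≈ 0.3750.

3/8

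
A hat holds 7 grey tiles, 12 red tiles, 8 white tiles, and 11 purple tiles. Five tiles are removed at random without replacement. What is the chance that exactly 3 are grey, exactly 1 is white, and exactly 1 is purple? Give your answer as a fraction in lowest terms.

Unordered draws without replacement: count favorable combinations over C(38,5).
Favorable = C(7,3) · C(12,0) · C(8,1) · C(11,1) = 3080; total = C(38,5) = 501942.
P = 3080/501942 = 220/35853 ≈ 0.0061.

220/35853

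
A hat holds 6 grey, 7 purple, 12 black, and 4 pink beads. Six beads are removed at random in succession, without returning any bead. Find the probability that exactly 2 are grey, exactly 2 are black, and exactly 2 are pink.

33/2639

Unordered draws without replacement: count favorable combinations over C(29,6).
Favorable = C(6,2) · C(7,0) · C(12,2) · C(4,2) = 5940; total = C(29,6) = 475020.
P = 5940/475020 = 33/2639 ≈ 0.0125.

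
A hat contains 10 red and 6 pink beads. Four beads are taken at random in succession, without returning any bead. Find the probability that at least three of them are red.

93/182

Sum the hypergeometric tail for j = 3,…,4 red beads.
Favorable = C(10,3)·C(6,1) + C(10,4)·C(6,0) = 930; total = C(16,4) = 1820.
P = 930/1820 = 93/182 ≈ 0.5110.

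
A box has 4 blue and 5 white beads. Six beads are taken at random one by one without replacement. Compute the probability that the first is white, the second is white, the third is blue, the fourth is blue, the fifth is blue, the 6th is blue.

Multiply the conditional probability of each draw in order, without replacement, so each draw removes one from its color and from the total.
P = (5/9) · (4/8) · (4/7) · (3/6) · (2/5) · (1/4) = 1/126 ≈ 0.0079.

1/126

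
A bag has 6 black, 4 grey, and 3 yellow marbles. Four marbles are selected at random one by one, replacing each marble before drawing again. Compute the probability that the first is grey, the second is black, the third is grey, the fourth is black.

Multiply the conditional probability of each draw in order, with replacement (the composition resets each draw).
P = (4/13) · (6/13) · (4/13) · (6/13) = 576/28561 ≈ 0.0202.

576/28561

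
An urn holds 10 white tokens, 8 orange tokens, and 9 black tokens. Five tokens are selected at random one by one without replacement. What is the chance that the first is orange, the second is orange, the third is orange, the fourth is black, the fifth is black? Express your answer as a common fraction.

56/22425

Multiply the conditional probability of each draw in order, without replacement, so each draw removes one from its color and from the total.
P = (8/27) · (7/26) · (6/25) · (9/24) · (8/23) = 56/22425 ≈ 0.0025.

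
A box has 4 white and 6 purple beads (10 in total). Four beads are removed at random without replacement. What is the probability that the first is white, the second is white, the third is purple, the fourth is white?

1/35

Multiply the conditional probability of each draw in order, without replacement, so each draw removes one from its color and from the total.
P = (4/10) · (3/9) · (6/8) · (2/7) = 1/35 ≈ 0.0286.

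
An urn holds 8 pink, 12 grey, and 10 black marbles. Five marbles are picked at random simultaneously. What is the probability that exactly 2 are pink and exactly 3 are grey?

440/10179

Unordered draws without replacement: count favorable combinations over C(30,5).
Favorable = C(8,2) · C(12,3) · C(10,0) = 6160; total = C(30,5) = 142506.
P = 6160/142506 = 440/10179 ≈ 0.0432.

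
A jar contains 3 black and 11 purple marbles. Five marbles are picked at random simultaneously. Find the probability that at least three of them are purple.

177/182

Sum the hypergeometric tail for j = 3,…,5 purple marbles.
Favorable = C(11,3)·C(3,2) + C(11,4)·C(3,1) + C(11,5)·C(3,0) = 1947; total = C(14,5) = 2002.
P = 1947/2002 = 177/182 ≈ 0.9725.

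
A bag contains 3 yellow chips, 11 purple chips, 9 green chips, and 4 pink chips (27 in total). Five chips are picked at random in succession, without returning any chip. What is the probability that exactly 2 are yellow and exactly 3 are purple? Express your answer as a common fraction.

Unordered draws without replacement: count favorable combinations over C(27,5).
Favorable = C(3,2) · C(11,3) · C(9,0) · C(4,0) = 495; total = C(27,5) = 80730.
P = 495/80730 = 11/1794 ≈ 0.0061.

11/1794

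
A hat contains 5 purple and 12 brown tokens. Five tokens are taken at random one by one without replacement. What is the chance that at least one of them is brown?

6187/6188

Use the complement: P(at least one brown) = 1 − P(no brown).
P(none) = C(5,5)/C(17,5) = 1/6188.
So P = 1 − 1/6188 = 6187/6188 ≈ 0.9998.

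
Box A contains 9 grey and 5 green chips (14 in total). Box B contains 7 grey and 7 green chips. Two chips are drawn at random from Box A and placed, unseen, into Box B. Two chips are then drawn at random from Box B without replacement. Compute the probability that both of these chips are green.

Condition on how many of the transferred chips are green (from Box A: 5 green of 14; then Box B has 16 total).
  0 green: C(5,0)C(9,2)/C(14,2) = 36/91; then P = C(7,2)/C(16,2) = 7/40
  1 green: C(5,1)C(9,1)/C(14,2) = 45/91; then P = C(8,2)/C(16,2) = 7/30
  2 green: C(5,2)C(9,0)/C(14,2) = 10/91; then P = C(9,2)/C(16,2) = 3/10
P(both green) = 99/455 ≈ 0.2176.

99/455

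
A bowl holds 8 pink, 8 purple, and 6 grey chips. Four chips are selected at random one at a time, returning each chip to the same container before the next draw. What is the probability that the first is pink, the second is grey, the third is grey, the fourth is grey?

Multiply the conditional probability of each draw in order, with replacement (the composition resets each draw).
P = (8/22) · (6/22) · (6/22) · (6/22) = 108/14641 ≈ 0.0074.

108/14641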